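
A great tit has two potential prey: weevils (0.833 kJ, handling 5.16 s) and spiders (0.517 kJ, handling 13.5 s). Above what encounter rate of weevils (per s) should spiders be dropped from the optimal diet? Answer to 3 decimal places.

0.060 per s

The zero-one rule: include spiders iff E₂/h₂ > λE₁/(1+λh₁). Equality gives the switch point.
λE₁h₂ = E₂ + λE₂h₁ ⇒ λ = E₂/(E₁h₂ − E₂h₁) = 0.517/(11.25 − 2.668) = 0.06027 per s.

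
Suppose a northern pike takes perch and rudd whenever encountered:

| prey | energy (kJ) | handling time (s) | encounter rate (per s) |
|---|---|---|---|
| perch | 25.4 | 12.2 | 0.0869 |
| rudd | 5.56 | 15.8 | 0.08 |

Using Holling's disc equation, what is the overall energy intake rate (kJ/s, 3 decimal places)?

0.798 kJ/s

Energy encountered per unit search time: 0.0869×25.4 + 0.08×5.56 = 2.652 kJ/s.
Handling time per unit search time: 0.0869×12.2 + 0.08×15.8 = 2.324.
Rate = 2.652/(1 + 2.324) = 0.7978 kJ/s.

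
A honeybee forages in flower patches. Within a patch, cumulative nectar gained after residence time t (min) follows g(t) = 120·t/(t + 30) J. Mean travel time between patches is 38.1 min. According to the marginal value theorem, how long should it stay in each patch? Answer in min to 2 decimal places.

By the marginal value theorem, leave when the instantaneous gain rate g'(t) equals the habitat-wide average g(t)/(T + t).
g'(t) = 120·30/(t + 30)². Setting 120·30/(t+30)² = 120t/[(t+30)(38.1+t)] gives 30(38.1+t) = t(t+30), so t² = 30×38.1 = 1143.
t* = √1143 = 33.81 min.

33.81 min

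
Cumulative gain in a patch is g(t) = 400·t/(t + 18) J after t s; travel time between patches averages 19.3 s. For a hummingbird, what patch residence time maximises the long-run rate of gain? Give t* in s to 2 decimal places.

18.64 s

By the marginal value theorem, leave when the instantaneous gain rate g'(t) equals the habitat-wide average g(t)/(T + t).
g'(t) = 400·18/(t + 18)². Setting 400·18/(t+18)² = 400t/[(t+18)(19.3+t)] gives 18(19.3+t) = t(t+18), so t² = 18×19.3 = 347.4.
t* = √347.4 = 18.64 s.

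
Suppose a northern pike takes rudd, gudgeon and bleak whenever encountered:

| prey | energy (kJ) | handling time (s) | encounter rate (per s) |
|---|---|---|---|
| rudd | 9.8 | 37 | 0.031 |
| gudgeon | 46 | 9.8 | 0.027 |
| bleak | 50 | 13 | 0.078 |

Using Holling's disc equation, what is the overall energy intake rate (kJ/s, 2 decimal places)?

1.59 kJ/s

R = Σλ_iE_i / (1 + Σλ_ih_i)
Numerator: 0.031×9.8 + 0.027×46 + 0.078×50 = 5.446
Denominator: 1 + 0.031×37 + 0.027×9.8 + 0.078×13 = 3.426
R = 5.446/3.426 = 1.59 kJ/s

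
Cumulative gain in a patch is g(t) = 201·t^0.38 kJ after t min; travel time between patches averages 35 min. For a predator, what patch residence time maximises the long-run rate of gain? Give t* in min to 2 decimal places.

Maximise g(t)/(T+t): set derivative to zero → g'(t)(T+t) = g(t).
g'(t) = 0.38·201·t^-0.62. Setting 0.38·201·t^-0.62 = 201·t^0.38/(35+t) gives 0.38(35+t) = t, so 0.62·t = 0.38×35.
t* = 0.38×35/0.62 = 21.45 min.

21.45 min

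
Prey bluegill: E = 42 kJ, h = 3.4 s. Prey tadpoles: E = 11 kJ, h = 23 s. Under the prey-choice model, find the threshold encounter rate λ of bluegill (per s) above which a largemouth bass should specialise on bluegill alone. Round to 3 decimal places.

Drop tadpoles once their profitability E₂/h₂ falls below the rate achievable on bluegill alone: E₂/h₂ = λE₁/(1 + λh₁).
Solve for λ: λE₁h₂ = E₂(1 + λh₁) → λ(E₁h₂ − E₂h₁) = E₂ → λ = E₂/(E₁h₂ − E₂h₁).
λ = 11/(42×23 − 11×3.4) = 11/928.6 = 0.01185 per s.

0.012 per s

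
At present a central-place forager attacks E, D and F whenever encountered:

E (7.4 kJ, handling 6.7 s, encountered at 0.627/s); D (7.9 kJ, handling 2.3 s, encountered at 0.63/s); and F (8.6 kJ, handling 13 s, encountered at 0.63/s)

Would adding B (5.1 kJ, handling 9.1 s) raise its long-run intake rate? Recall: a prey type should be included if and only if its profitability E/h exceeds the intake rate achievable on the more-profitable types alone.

On E, D and F alone, R = ΣλE/(1+Σλh) = 15.03/14.84 = 1.013 kJ/s.
Profitability of B: 5.1/9.1 = 0.5604 kJ/s.
Since 0.5604 < R, time spent handling B is better spent searching.

No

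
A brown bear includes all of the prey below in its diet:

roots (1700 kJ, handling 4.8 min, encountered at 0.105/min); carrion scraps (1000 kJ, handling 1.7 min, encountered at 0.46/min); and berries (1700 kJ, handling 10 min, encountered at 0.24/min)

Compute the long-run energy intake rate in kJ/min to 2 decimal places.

Energy encountered per unit search time: 0.105×1700 + 0.46×1000 + 0.24×1700 = 1046 kJ/min.
Handling time per unit search time: 0.105×4.8 + 0.46×1.7 + 0.24×10 = 3.686.
Rate = 1046/(1 + 3.686) = 223.3 kJ/min.

223.32 kJ/min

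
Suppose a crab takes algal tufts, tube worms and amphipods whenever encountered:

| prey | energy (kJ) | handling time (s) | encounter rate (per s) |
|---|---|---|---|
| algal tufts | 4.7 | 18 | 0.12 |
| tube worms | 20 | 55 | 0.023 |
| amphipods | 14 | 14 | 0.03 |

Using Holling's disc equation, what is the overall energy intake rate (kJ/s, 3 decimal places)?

0.298 kJ/s

R = (0.12×4.7 + 0.023×20 + 0.03×14) / (1 + 0.12×18 + 0.023×55 + 0.03×14) = 1.444/4.845 = 0.298 kJ/s.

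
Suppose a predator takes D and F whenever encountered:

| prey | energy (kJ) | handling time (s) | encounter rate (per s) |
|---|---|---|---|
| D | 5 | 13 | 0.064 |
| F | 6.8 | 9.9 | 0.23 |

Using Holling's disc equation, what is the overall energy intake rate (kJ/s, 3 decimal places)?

0.459 kJ/s

R = (0.064×5 + 0.23×6.8) / (1 + 0.064×13 + 0.23×9.9) = 1.884/4.109 = 0.4585 kJ/s.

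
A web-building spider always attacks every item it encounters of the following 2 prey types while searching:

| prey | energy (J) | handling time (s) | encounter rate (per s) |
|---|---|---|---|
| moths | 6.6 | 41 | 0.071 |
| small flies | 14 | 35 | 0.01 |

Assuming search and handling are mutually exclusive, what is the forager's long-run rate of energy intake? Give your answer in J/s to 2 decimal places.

R = (0.071×6.6 + 0.01×14) / (1 + 0.071×41 + 0.01×35) = 0.6086/4.261 = 0.1428 J/s.

0.14 J/s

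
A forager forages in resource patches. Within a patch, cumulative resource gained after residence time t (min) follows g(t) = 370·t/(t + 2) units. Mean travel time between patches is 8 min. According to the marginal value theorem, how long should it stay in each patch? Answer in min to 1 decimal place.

Maximise g(t)/(T+t): set derivative to zero → g'(t)(T+t) = g(t).
g'(t) = 370·2/(t + 2)². Setting 370·2/(t+2)² = 370t/[(t+2)(8+t)] gives 2(8+t) = t(t+2), so t² = 2×8 = 16.
t* = √16 = 4 min.

4.0 min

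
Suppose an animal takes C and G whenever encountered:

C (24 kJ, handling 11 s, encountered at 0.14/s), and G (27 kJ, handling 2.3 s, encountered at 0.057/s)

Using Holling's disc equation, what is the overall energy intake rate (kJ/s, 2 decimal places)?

Energy encountered per unit search time: 0.14×24 + 0.057×27 = 4.899 kJ/s.
Handling time per unit search time: 0.14×11 + 0.057×2.3 = 1.671.
Rate = 4.899/(1 + 1.671) = 1.834 kJ/s.

1.83 kJ/s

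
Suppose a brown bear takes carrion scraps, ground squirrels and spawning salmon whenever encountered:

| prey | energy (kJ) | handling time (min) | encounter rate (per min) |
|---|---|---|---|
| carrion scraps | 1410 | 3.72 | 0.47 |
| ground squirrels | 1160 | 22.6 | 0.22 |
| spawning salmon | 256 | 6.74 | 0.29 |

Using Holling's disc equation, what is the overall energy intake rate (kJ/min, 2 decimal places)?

102.55 kJ/min

R = (0.47×1410 + 0.22×1160 + 0.29×256) / (1 + 0.47×3.72 + 0.22×22.6 + 0.29×6.74) = 992.1/9.675 = 102.5 kJ/min.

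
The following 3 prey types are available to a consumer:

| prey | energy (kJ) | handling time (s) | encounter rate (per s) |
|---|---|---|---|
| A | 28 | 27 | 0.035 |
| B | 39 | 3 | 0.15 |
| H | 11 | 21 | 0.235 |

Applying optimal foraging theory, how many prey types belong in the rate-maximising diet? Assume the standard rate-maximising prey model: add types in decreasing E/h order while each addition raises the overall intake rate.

1

E/h in descending order: B 13, A 1.04, H 0.524 kJ/s. The optimal diet is the largest prefix of this list for which every included type satisfies E_i/h_i > R on the types above it.
Rate on top 1: 4.034. A: 1.04 < 4.034 → exclude; stop.
Optimal diet: B — 1 of 3 types.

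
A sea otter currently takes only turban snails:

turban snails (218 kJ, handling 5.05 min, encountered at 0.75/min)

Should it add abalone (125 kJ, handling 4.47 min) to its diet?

No

Intake rate on the current diet: R = (0.75×218) / (1 + 0.75×5.05) = 163.5/4.787 = 34.15 kJ/min.
Profitability of abalone: 125/4.47 = 27.96 kJ/min.
27.96 < 34.15, so adding abalone would lower the average — exclude it.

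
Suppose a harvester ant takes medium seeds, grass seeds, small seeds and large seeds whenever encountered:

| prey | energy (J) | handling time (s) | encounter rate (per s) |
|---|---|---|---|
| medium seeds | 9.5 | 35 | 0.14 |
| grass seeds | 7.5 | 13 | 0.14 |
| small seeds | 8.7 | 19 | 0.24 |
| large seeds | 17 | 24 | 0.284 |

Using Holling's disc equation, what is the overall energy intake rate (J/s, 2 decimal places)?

Energy encountered per unit search time: 0.14×9.5 + 0.14×7.5 + 0.24×8.7 + 0.284×17 = 9.296 J/s.
Handling time per unit search time: 0.14×35 + 0.14×13 + 0.24×19 + 0.284×24 = 18.1.
Rate = 9.296/(1 + 18.1) = 0.4868 J/s.

0.49 J/s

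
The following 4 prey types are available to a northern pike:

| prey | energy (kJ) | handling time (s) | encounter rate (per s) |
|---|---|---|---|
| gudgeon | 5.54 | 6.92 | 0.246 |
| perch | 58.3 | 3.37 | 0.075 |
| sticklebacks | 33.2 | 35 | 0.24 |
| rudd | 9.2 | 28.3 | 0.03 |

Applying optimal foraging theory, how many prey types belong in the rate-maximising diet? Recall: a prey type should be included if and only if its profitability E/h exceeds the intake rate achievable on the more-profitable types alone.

Rank by E/h (kJ/s): perch 17.3, sticklebacks 0.949, gudgeon 0.801, rudd 0.325. Include each in turn until the next type's E/h falls below the running intake rate.
Rate on top 1: 3.49. sticklebacks: 0.949 < 3.49 → exclude; stop.
Optimal diet: perch — 1 of 4 types.

1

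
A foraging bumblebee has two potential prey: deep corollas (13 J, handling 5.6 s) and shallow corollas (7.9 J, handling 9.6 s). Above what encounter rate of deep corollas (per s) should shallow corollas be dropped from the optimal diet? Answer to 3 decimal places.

0.098 per s

Drop shallow corollas once their profitability E₂/h₂ falls below the rate achievable on deep corollas alone: E₂/h₂ = λE₁/(1 + λh₁).
Solve for λ: λE₁h₂ = E₂(1 + λh₁) → λ(E₁h₂ − E₂h₁) = E₂ → λ = E₂/(E₁h₂ − E₂h₁).
λ = 7.9/(13×9.6 − 7.9×5.6) = 7.9/80.56 = 0.09806 per s.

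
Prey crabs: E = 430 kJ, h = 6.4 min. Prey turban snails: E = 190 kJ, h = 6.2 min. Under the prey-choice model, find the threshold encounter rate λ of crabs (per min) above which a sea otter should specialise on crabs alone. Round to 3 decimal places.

0.131 per min

At the threshold, the rate on crabs alone equals the profitability of turban snails: λ·430/(1 + λ·6.4) = 190/6.2 = 30.65.
Rearranging, λ(430 − 30.65×6.4) = 30.65, so λ = 30.65/233.9 = 0.131 per min.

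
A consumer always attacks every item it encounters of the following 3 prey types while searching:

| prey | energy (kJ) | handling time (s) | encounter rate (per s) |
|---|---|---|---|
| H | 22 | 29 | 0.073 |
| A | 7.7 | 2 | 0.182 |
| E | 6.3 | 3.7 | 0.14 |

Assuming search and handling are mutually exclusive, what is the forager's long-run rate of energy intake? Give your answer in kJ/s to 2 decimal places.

0.97 kJ/s

R = (0.073×22 + 0.182×7.7 + 0.14×6.3) / (1 + 0.073×29 + 0.182×2 + 0.14×3.7) = 3.889/3.999 = 0.9726 kJ/s.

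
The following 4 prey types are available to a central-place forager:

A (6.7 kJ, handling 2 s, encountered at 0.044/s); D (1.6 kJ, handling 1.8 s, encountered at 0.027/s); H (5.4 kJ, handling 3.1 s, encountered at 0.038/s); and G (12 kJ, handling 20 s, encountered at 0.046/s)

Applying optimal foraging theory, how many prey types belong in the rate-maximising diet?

Rank by E/h (kJ/s): A 3.35, H 1.74, D 0.889, G 0.6. Include each in turn until the next type's E/h falls below the running intake rate.
Rate on top 1: 0.271. H: 1.74 > 0.271 → include.
Rate on top 2: 0.4147. D: 0.889 > 0.4147 → include.
Rate on top 3: 0.433. G: 0.6 > 0.433 → include.
Optimal diet: A, H, D, G — 4 of 4 types.

4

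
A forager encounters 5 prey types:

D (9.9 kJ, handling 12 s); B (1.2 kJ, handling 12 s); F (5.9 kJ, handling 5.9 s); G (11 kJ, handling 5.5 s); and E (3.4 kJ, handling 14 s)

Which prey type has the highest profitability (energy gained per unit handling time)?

G

In descending order of E/h:
G: 11/5.5 = 2 kJ/s
F: 5.9/5.9 = 1 kJ/s
D: 9.9/12 = 0.825 kJ/s
E: 3.4/14 = 0.243 kJ/s
B: 1.2/12 = 0.1 kJ/s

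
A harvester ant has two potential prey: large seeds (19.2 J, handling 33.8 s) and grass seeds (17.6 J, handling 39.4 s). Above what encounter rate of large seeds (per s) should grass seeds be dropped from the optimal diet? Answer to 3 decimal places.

Drop grass seeds once their profitability E₂/h₂ falls below the rate achievable on large seeds alone: E₂/h₂ = λE₁/(1 + λh₁).
Solve for λ: λE₁h₂ = E₂(1 + λh₁) → λ(E₁h₂ − E₂h₁) = E₂ → λ = E₂/(E₁h₂ − E₂h₁).
λ = 17.6/(19.2×39.4 − 17.6×33.8) = 17.6/161.6 = 0.1089 per s.

0.109 per s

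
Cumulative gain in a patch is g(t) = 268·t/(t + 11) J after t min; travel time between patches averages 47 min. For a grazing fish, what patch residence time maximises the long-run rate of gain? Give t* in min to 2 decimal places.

Maximise g(t)/(T+t): set derivative to zero → g'(t)(T+t) = g(t).
g'(t) = 268·11/(t + 11)². Setting 268·11/(t+11)² = 268t/[(t+11)(47+t)] gives 11(47+t) = t(t+11), so t² = 11×47 = 517.
t* = √517 = 22.74 min.

22.74 min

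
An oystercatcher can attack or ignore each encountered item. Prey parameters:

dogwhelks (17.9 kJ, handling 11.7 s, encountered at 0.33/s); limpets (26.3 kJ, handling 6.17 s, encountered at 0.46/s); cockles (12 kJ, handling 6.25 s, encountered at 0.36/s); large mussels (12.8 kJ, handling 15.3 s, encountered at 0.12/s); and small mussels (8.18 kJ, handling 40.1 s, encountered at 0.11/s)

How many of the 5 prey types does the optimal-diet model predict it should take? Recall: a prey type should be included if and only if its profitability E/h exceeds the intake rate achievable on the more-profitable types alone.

Rank by E/h (kJ/s): limpets 4.26, cockles 1.92, dogwhelks 1.53, large mussels 0.837, small mussels 0.204. Include each in turn until the next type's E/h falls below the running intake rate.
Rate on top 1: 3.152. cockles: 1.92 < 3.152 → exclude; stop.
Optimal diet: limpets — 1 of 5 types.

1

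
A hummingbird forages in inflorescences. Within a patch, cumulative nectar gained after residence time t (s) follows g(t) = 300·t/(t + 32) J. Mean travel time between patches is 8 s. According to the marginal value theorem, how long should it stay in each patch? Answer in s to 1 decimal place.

16.0 s

Optimal t* satisfies g'(t*) = g(t*)/(T + t*).
g'(t) = 300·32/(t + 32)². Setting 300·32/(t+32)² = 300t/[(t+32)(8+t)] gives 32(8+t) = t(t+32), so t² = 32×8 = 256.
t* = √256 = 16 s.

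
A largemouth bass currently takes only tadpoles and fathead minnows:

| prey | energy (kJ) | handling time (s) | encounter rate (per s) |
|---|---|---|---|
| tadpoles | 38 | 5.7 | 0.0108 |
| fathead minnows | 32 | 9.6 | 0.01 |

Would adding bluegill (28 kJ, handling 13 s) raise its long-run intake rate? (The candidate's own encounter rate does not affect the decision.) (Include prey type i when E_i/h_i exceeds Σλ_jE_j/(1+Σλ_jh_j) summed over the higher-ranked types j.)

Yes

Current rate: (0.0108×38 + 0.01×32)/(1 + 0.0108×5.7 + 0.01×9.6) = 0.631 kJ/s.
bluegill: E/h = 28/13 = 2.154 kJ/s.
2.154 > 0.631, so adding bluegill raises the average — include it.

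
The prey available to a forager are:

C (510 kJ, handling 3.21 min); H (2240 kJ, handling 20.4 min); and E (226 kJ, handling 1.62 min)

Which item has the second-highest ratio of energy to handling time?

E

Profitability E/h (kJ/min): C = 510/3.21 = 159, H = 2240/20.4 = 110, E = 226/1.62 = 140.
Ranked: C > E > H.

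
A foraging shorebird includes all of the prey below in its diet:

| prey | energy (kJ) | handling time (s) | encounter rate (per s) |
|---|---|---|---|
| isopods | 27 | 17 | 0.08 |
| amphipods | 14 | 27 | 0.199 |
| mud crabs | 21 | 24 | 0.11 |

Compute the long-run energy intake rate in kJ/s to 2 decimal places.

0.70 kJ/s

R = Σλ_iE_i / (1 + Σλ_ih_i)
Numerator: 0.08×27 + 0.199×14 + 0.11×21 = 7.256
Denominator: 1 + 0.08×17 + 0.199×27 + 0.11×24 = 10.37
R = 7.256/10.37 = 0.6995 kJ/s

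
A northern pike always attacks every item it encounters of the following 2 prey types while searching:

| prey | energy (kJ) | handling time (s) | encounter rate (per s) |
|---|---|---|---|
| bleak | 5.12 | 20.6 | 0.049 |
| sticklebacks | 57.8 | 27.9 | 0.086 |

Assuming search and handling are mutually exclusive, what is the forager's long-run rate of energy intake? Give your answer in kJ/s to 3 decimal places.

1.184 kJ/s

Energy encountered per unit search time: 0.049×5.12 + 0.086×57.8 = 5.222 kJ/s.
Handling time per unit search time: 0.049×20.6 + 0.086×27.9 = 3.409.
Rate = 5.222/(1 + 3.409) = 1.184 kJ/s.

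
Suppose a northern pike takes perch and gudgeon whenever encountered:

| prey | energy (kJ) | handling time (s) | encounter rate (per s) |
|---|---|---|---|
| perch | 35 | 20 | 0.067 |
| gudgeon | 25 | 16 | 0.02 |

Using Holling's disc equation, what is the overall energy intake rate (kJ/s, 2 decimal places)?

R = Σλ_iE_i / (1 + Σλ_ih_i)
Numerator: 0.067×35 + 0.02×25 = 2.845
Denominator: 1 + 0.067×20 + 0.02×16 = 2.66
R = 2.845/2.66 = 1.07 kJ/s

1.07 kJ/s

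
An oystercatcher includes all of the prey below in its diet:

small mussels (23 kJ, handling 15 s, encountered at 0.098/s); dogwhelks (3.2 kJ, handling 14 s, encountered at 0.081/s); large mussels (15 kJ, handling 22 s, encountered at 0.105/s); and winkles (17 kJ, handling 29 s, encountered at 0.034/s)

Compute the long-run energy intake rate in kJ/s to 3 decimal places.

0.676 kJ/s

R = (0.098×23 + 0.081×3.2 + 0.105×15 + 0.034×17) / (1 + 0.098×15 + 0.081×14 + 0.105×22 + 0.034×29) = 4.666/6.9 = 0.6763 kJ/s.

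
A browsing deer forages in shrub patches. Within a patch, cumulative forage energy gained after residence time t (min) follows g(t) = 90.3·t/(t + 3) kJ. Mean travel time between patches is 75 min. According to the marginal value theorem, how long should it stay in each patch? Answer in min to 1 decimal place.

By the marginal value theorem, leave when the instantaneous gain rate g'(t) equals the habitat-wide average g(t)/(T + t).
g'(t) = 90.3·3/(t + 3)². Setting 90.3·3/(t+3)² = 90.3t/[(t+3)(75+t)] gives 3(75+t) = t(t+3), so t² = 3×75 = 225.
t* = √225 = 15 min.

15.0 min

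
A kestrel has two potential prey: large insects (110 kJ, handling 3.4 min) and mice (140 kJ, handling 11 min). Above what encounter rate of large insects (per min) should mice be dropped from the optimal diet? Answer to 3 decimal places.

0.191 per min

Drop mice once their profitability E₂/h₂ falls below the rate achievable on large insects alone: E₂/h₂ = λE₁/(1 + λh₁).
Solve for λ: λE₁h₂ = E₂(1 + λh₁) → λ(E₁h₂ − E₂h₁) = E₂ → λ = E₂/(E₁h₂ − E₂h₁).
λ = 140/(110×11 − 140×3.4) = 140/734 = 0.1907 per min.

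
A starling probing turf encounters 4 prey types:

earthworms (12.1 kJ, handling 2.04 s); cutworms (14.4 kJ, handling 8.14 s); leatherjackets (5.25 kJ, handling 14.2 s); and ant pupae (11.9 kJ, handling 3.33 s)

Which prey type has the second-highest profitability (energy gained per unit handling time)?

Profitability E/h (kJ/s): earthworms = 12.1/2.04 = 5.93, cutworms = 14.4/8.14 = 1.77, leatherjackets = 5.25/14.2 = 0.37, ant pupae = 11.9/3.33 = 3.57.
Ranked: earthworms > ant pupae > cutworms > leatherjackets.

ant pupae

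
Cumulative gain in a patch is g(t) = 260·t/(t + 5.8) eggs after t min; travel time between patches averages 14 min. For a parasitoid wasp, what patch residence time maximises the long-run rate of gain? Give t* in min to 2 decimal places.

By the marginal value theorem, leave when the instantaneous gain rate g'(t) equals the habitat-wide average g(t)/(T + t).
g'(t) = 260·5.8/(t + 5.8)². Setting 260·5.8/(t+5.8)² = 260t/[(t+5.8)(14+t)] gives 5.8(14+t) = t(t+5.8), so t² = 5.8×14 = 81.2.
t* = √81.2 = 9.011 min.

9.01 min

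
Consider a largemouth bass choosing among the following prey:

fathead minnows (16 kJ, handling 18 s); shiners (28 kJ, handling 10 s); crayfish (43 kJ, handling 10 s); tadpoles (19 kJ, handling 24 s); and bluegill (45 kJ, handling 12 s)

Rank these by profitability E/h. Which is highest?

crayfish

In descending order of E/h:
crayfish: 43/10 = 4.3 kJ/s
bluegill: 45/12 = 3.75 kJ/s
shiners: 28/10 = 2.8 kJ/s
fathead minnows: 16/18 = 0.889 kJ/s
tadpoles: 19/24 = 0.792 kJ/s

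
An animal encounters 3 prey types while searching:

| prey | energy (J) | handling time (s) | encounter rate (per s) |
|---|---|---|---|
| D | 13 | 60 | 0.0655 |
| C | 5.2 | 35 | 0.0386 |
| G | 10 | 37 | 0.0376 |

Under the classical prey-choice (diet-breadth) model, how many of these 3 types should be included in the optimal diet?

2

Rank by E/h (J/s): G 0.27, D 0.217, C 0.149. Include each in turn until the next type's E/h falls below the running intake rate.
Rate on top 1: 0.1572. D: 0.217 > 0.1572 → include.
Rate on top 2: 0.1942. C: 0.149 < 0.1942 → exclude; stop.
Optimal diet: G, D — 2 of 3 types.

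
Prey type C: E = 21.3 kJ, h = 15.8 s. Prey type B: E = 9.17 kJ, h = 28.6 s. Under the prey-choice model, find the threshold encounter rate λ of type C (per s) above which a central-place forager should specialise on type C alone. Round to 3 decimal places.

0.020 per s

Drop type B once their profitability E₂/h₂ falls below the rate achievable on type C alone: E₂/h₂ = λE₁/(1 + λh₁).
Solve for λ: λE₁h₂ = E₂(1 + λh₁) → λ(E₁h₂ − E₂h₁) = E₂ → λ = E₂/(E₁h₂ − E₂h₁).
λ = 9.17/(21.3×28.6 − 9.17×15.8) = 9.17/464.3 = 0.01975 per s.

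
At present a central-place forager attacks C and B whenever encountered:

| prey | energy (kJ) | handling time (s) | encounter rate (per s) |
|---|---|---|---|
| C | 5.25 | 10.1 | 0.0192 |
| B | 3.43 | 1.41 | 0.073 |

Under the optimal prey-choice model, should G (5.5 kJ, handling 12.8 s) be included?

Yes

Current rate: (0.0192×5.25 + 0.073×3.43)/(1 + 0.0192×10.1 + 0.073×1.41) = 0.2708 kJ/s.
G: E/h = 5.5/12.8 = 0.4297 kJ/s.
0.4297 > 0.2708, so adding G raises the average — include it.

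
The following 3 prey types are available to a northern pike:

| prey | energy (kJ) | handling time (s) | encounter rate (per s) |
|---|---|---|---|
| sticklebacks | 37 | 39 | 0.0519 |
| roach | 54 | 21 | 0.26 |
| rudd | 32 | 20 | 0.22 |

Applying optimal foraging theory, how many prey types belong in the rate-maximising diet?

Profitabilities (E/h, kJ/s): roach 2.57, rudd 1.6, sticklebacks 0.949. Add prey in this order while the next type's profitability exceeds the intake rate on those already taken.
Rate on top 1: 2.173. rudd: 1.6 < 2.173 → exclude; stop.
Optimal diet: roach — 1 of 3 types.

1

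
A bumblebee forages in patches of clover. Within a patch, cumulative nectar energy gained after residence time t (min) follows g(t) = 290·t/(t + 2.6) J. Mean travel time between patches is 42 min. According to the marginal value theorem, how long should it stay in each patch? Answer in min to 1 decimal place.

Optimal t* satisfies g'(t*) = g(t*)/(T + t*).
g'(t) = 290·2.6/(t + 2.6)². Setting 290·2.6/(t+2.6)² = 290t/[(t+2.6)(42+t)] gives 2.6(42+t) = t(t+2.6), so t² = 2.6×42 = 109.2.
t* = √109.2 = 10.45 min.

10.4 min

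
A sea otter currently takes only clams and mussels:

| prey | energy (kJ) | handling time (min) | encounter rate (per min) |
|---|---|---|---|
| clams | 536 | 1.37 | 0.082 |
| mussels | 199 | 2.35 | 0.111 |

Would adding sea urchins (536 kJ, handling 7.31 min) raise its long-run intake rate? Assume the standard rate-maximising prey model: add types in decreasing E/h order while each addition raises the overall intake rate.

Yes

Current rate: (0.082×536 + 0.111×199)/(1 + 0.082×1.37 + 0.111×2.35) = 48.09 kJ/min.
Profitability of sea urchins: 536/7.31 = 73.32 kJ/min.
Since 73.32 > R, including sea urchins increases the long-run rate.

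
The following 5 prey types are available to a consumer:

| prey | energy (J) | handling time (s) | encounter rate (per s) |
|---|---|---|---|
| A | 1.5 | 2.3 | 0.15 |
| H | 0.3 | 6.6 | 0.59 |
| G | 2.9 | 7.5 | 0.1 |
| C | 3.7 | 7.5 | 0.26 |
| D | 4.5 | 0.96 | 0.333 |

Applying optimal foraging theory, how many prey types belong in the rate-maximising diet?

E/h in descending order: D 4.69, A 0.652, C 0.493, G 0.387, H 0.0455 J/s. The optimal diet is the largest prefix of this list for which every included type satisfies E_i/h_i > R on the types above it.
Rate on top 1: 1.136. A: 0.652 < 1.136 → exclude; stop.
Optimal diet: D — 1 of 5 types.

1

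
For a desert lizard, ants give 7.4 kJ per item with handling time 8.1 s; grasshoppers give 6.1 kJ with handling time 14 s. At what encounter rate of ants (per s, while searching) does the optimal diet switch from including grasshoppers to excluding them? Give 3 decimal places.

0.113 per s

The zero-one rule: include grasshoppers iff E₂/h₂ > λE₁/(1+λh₁). Equality gives the switch point.
λE₁h₂ = E₂ + λE₂h₁ ⇒ λ = E₂/(E₁h₂ − E₂h₁) = 6.1/(103.6 − 49.41) = 0.1126 per s.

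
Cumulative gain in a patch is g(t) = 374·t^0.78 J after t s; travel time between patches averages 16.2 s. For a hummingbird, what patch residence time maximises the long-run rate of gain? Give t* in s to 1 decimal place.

By the marginal value theorem, leave when the instantaneous gain rate g'(t) equals the habitat-wide average g(t)/(T + t).
g'(t) = 0.78·374·t^-0.22. Setting 0.78·374·t^-0.22 = 374·t^0.78/(16.2+t) gives 0.78(16.2+t) = t, so 0.22·t = 0.78×16.2.
t* = 0.78×16.2/0.22 = 57.44 s.

57.4 s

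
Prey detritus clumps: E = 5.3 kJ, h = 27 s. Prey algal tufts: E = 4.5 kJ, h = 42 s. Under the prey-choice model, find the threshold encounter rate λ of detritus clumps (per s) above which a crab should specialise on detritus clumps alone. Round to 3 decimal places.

0.045 per s

Drop algal tufts once their profitability E₂/h₂ falls below the rate achievable on detritus clumps alone: E₂/h₂ = λE₁/(1 + λh₁).
Solve for λ: λE₁h₂ = E₂(1 + λh₁) → λ(E₁h₂ − E₂h₁) = E₂ → λ = E₂/(E₁h₂ − E₂h₁).
λ = 4.5/(5.3×42 − 4.5×27) = 4.5/101.1 = 0.04451 per s.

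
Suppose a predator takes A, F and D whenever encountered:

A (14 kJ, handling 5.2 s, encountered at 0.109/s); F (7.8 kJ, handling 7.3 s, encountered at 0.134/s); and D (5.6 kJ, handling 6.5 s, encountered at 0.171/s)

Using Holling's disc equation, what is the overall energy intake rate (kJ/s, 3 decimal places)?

R = Σλ_iE_i / (1 + Σλ_ih_i)
Numerator: 0.109×14 + 0.134×7.8 + 0.171×5.6 = 3.529
Denominator: 1 + 0.109×5.2 + 0.134×7.3 + 0.171×6.5 = 3.657
R = 3.529/3.657 = 0.9651 kJ/s

0.965 kJ/s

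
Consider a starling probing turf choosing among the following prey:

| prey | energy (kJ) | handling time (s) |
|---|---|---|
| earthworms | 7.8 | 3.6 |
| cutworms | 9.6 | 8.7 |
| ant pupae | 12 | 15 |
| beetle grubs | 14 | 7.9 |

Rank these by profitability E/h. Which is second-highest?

Profitability E/h (kJ/s): earthworms = 7.8/3.6 = 2.17, cutworms = 9.6/8.7 = 1.1, ant pupae = 12/15 = 0.8, beetle grubs = 14/7.9 = 1.77.
Ranked: earthworms > beetle grubs > cutworms > ant pupae.

beetle grubs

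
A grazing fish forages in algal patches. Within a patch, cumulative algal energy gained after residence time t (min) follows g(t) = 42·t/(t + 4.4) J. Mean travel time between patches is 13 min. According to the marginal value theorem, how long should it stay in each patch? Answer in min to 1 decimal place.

By the marginal value theorem, leave when the instantaneous gain rate g'(t) equals the habitat-wide average g(t)/(T + t).
g'(t) = 42·4.4/(t + 4.4)². Setting 42·4.4/(t+4.4)² = 42t/[(t+4.4)(13+t)] gives 4.4(13+t) = t(t+4.4), so t² = 4.4×13 = 57.2.
t* = √57.2 = 7.563 min.

7.6 min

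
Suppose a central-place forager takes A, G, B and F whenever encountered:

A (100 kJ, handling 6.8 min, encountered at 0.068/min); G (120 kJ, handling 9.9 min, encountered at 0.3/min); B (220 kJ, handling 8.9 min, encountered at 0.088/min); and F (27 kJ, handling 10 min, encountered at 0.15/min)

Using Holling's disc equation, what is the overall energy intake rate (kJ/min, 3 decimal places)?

9.859 kJ/min

Energy encountered per unit search time: 0.068×100 + 0.3×120 + 0.088×220 + 0.15×27 = 66.21 kJ/min.
Handling time per unit search time: 0.068×6.8 + 0.3×9.9 + 0.088×8.9 + 0.15×10 = 5.716.
Rate = 66.21/(1 + 5.716) = 9.859 kJ/min.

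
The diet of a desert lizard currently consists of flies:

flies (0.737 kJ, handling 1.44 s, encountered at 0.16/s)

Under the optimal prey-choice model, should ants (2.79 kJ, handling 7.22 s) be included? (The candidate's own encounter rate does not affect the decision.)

On flies alone, R = ΣλE/(1+Σλh) = 0.1179/1.23 = 0.09584 kJ/s.
ants: E/h = 2.79/7.22 = 0.3864 kJ/s.
Since 0.3864 > R, including ants increases the long-run rate.

Yes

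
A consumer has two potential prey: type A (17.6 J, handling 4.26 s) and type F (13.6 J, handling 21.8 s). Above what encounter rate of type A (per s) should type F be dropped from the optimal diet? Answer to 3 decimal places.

The zero-one rule: include type F iff E₂/h₂ > λE₁/(1+λh₁). Equality gives the switch point.
λE₁h₂ = E₂ + λE₂h₁ ⇒ λ = E₂/(E₁h₂ − E₂h₁) = 13.6/(383.7 − 57.94) = 0.04175 per s.

0.042 per s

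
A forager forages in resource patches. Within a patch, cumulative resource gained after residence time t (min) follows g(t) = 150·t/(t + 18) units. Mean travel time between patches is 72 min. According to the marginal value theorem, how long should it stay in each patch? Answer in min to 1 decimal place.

36.0 min

Maximise g(t)/(T+t): set derivative to zero → g'(t)(T+t) = g(t).
g'(t) = 150·18/(t + 18)². Setting 150·18/(t+18)² = 150t/[(t+18)(72+t)] gives 18(72+t) = t(t+18), so t² = 18×72 = 1296.
t* = √1296 = 36 min.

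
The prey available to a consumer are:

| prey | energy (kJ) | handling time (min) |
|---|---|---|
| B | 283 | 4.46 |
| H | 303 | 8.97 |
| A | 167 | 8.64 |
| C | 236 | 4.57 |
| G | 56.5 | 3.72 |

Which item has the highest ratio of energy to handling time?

B

In descending order of E/h:
B: 283/4.46 = 63.5 kJ/min
C: 236/4.57 = 51.6 kJ/min
H: 303/8.97 = 33.8 kJ/min
A: 167/8.64 = 19.3 kJ/min
G: 56.5/3.72 = 15.2 kJ/min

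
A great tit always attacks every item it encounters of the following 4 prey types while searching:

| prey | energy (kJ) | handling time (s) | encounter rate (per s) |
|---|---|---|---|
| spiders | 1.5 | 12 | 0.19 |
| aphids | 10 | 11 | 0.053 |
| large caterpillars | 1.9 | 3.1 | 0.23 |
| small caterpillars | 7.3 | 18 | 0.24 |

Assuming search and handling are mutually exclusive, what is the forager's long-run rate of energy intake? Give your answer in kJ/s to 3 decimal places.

0.338 kJ/s

R = (0.19×1.5 + 0.053×10 + 0.23×1.9 + 0.24×7.3) / (1 + 0.19×12 + 0.053×11 + 0.23×3.1 + 0.24×18) = 3.004/8.896 = 0.3377 kJ/s.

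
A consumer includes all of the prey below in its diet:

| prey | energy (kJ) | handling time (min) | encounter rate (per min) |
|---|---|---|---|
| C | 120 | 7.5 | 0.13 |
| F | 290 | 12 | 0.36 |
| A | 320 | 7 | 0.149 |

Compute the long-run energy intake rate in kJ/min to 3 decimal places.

22.851 kJ/min

R = (0.13×120 + 0.36×290 + 0.149×320) / (1 + 0.13×7.5 + 0.36×12 + 0.149×7) = 167.7/7.338 = 22.85 kJ/min.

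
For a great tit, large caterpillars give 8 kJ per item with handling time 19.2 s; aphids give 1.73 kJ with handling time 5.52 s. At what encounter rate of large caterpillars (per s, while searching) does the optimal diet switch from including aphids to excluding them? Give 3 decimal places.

At the threshold, the rate on large caterpillars alone equals the profitability of aphids: λ·8/(1 + λ·19.2) = 1.73/5.52 = 0.3134.
Rearranging, λ(8 − 0.3134×19.2) = 0.3134, so λ = 0.3134/1.983 = 0.1581 per s.

0.158 per s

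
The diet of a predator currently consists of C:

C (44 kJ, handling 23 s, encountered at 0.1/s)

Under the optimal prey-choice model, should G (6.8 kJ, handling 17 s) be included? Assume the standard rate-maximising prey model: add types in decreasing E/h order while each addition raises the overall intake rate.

No

Intake rate on the current diet: R = (0.1×44) / (1 + 0.1×23) = 4.4/3.3 = 1.333 kJ/s.
G: E/h = 6.8/17 = 0.4 kJ/s.
0.4 < 1.333, so adding G would lower the average — exclude it.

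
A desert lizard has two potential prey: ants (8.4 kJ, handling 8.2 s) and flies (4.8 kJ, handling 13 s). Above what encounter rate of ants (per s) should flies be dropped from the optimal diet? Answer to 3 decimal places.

0.069 per s

The zero-one rule: include flies iff E₂/h₂ > λE₁/(1+λh₁). Equality gives the switch point.
λE₁h₂ = E₂ + λE₂h₁ ⇒ λ = E₂/(E₁h₂ − E₂h₁) = 4.8/(109.2 − 39.36) = 0.06873 per s.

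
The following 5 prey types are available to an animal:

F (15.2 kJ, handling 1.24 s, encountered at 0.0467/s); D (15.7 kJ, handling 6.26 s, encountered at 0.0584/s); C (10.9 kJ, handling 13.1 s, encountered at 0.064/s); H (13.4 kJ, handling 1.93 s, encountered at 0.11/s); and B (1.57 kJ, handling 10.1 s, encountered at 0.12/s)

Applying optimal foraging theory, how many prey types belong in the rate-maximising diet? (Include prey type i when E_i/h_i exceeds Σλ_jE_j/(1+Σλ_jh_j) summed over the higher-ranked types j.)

Profitabilities (E/h, kJ/s): F 12.3, H 6.94, D 2.51, C 0.832, B 0.155. Add prey in this order while the next type's profitability exceeds the intake rate on those already taken.
Rate on top 1: 0.671. H: 6.94 > 0.671 → include.
Rate on top 2: 1.719. D: 2.51 > 1.719 → include.
Rate on top 3: 1.896. C: 0.832 < 1.896 → exclude; stop.
Optimal diet: F, H, D — 3 of 5 types.

3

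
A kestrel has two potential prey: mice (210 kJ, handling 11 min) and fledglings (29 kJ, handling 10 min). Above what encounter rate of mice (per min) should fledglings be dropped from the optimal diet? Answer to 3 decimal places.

0.016 per min

The zero-one rule: include fledglings iff E₂/h₂ > λE₁/(1+λh₁). Equality gives the switch point.
λE₁h₂ = E₂ + λE₂h₁ ⇒ λ = E₂/(E₁h₂ − E₂h₁) = 29/(2100 − 319) = 0.01628 per min.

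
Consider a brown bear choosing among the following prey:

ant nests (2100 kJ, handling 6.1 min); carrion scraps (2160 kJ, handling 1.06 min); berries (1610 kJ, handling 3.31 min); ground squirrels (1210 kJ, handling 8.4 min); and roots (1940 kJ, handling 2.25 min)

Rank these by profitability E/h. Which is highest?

carrion scraps

Profitability E/h (kJ/min): ant nests = 2100/6.1 = 344, carrion scraps = 2160/1.06 = 2.04e+03, berries = 1610/3.31 = 486, ground squirrels = 1210/8.4 = 144, roots = 1940/2.25 = 862.
Ranked: carrion scraps > roots > berries > ant nests > ground squirrels.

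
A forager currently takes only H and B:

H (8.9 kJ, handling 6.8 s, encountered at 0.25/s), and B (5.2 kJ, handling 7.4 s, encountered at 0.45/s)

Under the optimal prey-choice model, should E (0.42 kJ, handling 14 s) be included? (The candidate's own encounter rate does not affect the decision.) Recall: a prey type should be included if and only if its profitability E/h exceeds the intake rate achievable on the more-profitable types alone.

No

Intake rate on the current diet: R = (0.25×8.9 + 0.45×5.2) / (1 + 0.25×6.8 + 0.45×7.4) = 4.565/6.03 = 0.757 kJ/s.
Profitability of E: 0.42/14 = 0.03 kJ/s.
Since 0.03 < R, time spent handling E is better spent searching.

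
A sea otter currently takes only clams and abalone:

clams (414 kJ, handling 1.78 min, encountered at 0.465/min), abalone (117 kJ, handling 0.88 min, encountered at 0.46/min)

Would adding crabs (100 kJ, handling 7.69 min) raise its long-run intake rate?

No

Intake rate on the current diet: R = (0.465×414 + 0.46×117) / (1 + 0.465×1.78 + 0.46×0.88) = 246.3/2.232 = 110.3 kJ/min.
crabs: E/h = 100/7.69 = 13 kJ/min.
13 < 110.3, so adding crabs would lower the average — exclude it.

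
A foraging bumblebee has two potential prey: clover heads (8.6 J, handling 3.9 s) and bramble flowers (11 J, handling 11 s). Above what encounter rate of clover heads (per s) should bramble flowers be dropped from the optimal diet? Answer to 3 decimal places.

0.213 per s

At the threshold, the rate on clover heads alone equals the profitability of bramble flowers: λ·8.6/(1 + λ·3.9) = 11/11 = 1.
Rearranging, λ(8.6 − 1×3.9) = 1, so λ = 1/4.7 = 0.2128 per s.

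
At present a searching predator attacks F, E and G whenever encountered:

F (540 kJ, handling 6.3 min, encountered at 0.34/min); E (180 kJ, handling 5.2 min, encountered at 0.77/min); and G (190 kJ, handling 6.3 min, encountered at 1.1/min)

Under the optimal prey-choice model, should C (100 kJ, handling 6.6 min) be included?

No

On F, E and G alone, R = ΣλE/(1+Σλh) = 531.2/14.08 = 37.74 kJ/min.
Profitability of C: 100/6.6 = 15.15 kJ/min.
15.15 < 37.74, so adding C would lower the average — exclude it.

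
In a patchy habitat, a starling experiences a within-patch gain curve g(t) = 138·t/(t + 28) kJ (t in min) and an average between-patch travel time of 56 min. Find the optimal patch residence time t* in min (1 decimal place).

Maximise g(t)/(T+t): set derivative to zero → g'(t)(T+t) = g(t).
g'(t) = 138·28/(t + 28)². Setting 138·28/(t+28)² = 138t/[(t+28)(56+t)] gives 28(56+t) = t(t+28), so t² = 28×56 = 1568.
t* = √1568 = 39.6 min.

39.6 min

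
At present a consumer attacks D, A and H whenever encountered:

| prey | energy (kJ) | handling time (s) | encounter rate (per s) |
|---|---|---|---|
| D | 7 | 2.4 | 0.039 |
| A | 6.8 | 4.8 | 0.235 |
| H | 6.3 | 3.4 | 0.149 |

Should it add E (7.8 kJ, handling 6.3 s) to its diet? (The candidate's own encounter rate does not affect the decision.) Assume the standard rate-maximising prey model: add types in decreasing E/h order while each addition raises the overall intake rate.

Intake rate on the current diet: R = (0.039×7 + 0.235×6.8 + 0.149×6.3) / (1 + 0.039×2.4 + 0.235×4.8 + 0.149×3.4) = 2.81/2.728 = 1.03 kJ/s.
E: E/h = 7.8/6.3 = 1.238 kJ/s.
Since 1.238 > R, including E increases the long-run rate.

Yes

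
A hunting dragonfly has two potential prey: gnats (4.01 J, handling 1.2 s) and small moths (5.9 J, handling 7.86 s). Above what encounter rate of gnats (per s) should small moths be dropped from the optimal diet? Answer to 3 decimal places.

The zero-one rule: include small moths iff E₂/h₂ > λE₁/(1+λh₁). Equality gives the switch point.
λE₁h₂ = E₂ + λE₂h₁ ⇒ λ = E₂/(E₁h₂ − E₂h₁) = 5.9/(31.52 − 7.08) = 0.2414 per s.

0.241 per s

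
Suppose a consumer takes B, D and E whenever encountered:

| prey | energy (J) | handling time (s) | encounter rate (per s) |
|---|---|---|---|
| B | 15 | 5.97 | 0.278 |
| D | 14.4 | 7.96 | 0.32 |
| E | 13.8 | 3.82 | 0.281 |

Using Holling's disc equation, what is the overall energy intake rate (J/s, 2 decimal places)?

R = (0.278×15 + 0.32×14.4 + 0.281×13.8) / (1 + 0.278×5.97 + 0.32×7.96 + 0.281×3.82) = 12.66/6.28 = 2.015 J/s.

2.02 J/s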